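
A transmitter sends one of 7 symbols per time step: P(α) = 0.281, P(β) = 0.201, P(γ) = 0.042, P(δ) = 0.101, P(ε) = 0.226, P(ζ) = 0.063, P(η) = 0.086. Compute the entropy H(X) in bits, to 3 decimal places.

2.547 bits

H = −Σ pᵢ log₂ pᵢ.
−0.281·log₂(0.281) = 0.5146
−0.201·log₂(0.201) = 0.4653
−0.042·log₂(0.042) = 0.1921
−0.101·log₂(0.101) = 0.3341
−0.226·log₂(0.226) = 0.4849
−0.063·log₂(0.063) = 0.2513
−0.086·log₂(0.086) = 0.3044
Sum ≈ 2.5466 → 2.547 bits.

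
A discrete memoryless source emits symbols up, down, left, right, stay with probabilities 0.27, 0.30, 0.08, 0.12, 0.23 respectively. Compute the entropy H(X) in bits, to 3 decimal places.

H = −Σ pᵢ log₂ pᵢ.
−0.27·log₂(0.27) = 0.5100
−0.30·log₂(0.30) = 0.5211
−0.08·log₂(0.08) = 0.2915
−0.12·log₂(0.12) = 0.3671
−0.23·log₂(0.23) = 0.4877
Sum ≈ 2.1774 → 2.177 bits.

2.177 bits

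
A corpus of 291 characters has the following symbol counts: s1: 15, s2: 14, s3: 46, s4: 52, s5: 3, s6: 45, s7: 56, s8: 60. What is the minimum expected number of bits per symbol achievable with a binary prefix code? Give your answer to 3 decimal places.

2.770 bits/symbol

Probabilities are the counts divided by 291.
Repeatedly combine the two least-probable nodes; the expected code length is the sum of the merged weights.
merge 1/97 + 14/291 → 17/291
merge 5/97 + 17/291 → 32/291
merge 32/291 + 15/97 → 77/291
merge 46/291 + 52/291 → 98/291
merge 56/291 + 20/97 → 116/291
merge 77/291 + 98/291 → 175/291
merge 116/291 + 175/291 → 1
L = 17/291 + 32/291 + 77/291 + 98/291 + 116/291 + 175/291 + 1 = 806/291 ≈ 2.770 bits/symbol.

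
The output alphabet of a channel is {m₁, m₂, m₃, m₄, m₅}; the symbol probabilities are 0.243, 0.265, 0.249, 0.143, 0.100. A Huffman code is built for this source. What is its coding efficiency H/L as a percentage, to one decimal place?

99.7%

Entropy H = −Σ p log₂ p ≈ 2.2366 bits.
Huffman merges: 1/10+143/1000→243/1000; 243/1000+243/1000→243/500; 249/1000+53/200→257/500; 243/500+257/500→1. L = 2243/1000 ≈ 2.2430.
Efficiency = H/L = 2.2366/2.2430 = 99.7%.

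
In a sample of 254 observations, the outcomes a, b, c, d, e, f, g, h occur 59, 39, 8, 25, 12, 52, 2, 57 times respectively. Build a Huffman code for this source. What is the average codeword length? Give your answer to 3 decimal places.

2.650 bits/symbol

Probabilities are the counts divided by 254.
Repeatedly combine the two least-probable nodes; the expected code length is the sum of the merged weights.
merge 1/127 + 4/127 → 5/127
merge 5/127 + 6/127 → 11/127
merge 11/127 + 25/254 → 47/254
merge 39/254 + 47/254 → 43/127
merge 26/127 + 57/254 → 109/254
merge 59/254 + 43/127 → 145/254
merge 109/254 + 145/254 → 1
L = 5/127 + 11/127 + 47/254 + 43/127 + 109/254 + 145/254 + 1 = 673/254 ≈ 2.650 bits/symbol.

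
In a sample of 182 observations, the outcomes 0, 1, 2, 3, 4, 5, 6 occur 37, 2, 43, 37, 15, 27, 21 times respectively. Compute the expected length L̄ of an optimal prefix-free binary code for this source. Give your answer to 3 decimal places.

2.654 bits/symbol

Probabilities are the counts divided by 182.
Repeatedly combine the two least-probable nodes; the expected code length is the sum of the merged weights.
merge 1/91 + 15/182 → 17/182
merge 17/182 + 3/26 → 19/91
merge 27/182 + 37/182 → 32/91
merge 37/182 + 19/91 → 75/182
merge 43/182 + 32/91 → 107/182
merge 75/182 + 107/182 → 1
L = 17/182 + 19/91 + 32/91 + 75/182 + 107/182 + 1 = 69/26 ≈ 2.654 bits/symbol.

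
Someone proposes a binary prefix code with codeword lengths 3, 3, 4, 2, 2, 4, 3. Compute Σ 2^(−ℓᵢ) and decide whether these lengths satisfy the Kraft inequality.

1; yes

With common denominator 2^4 = 16: Σ 2^(−ℓᵢ) = 2/16 + 2/16 + 1/16 + 4/16 + 4/16 + 1/16 + 2/16 = 16/16 = 1.
Kraft's inequality requires Σ ≤ 1; here Σ = 1 ≤ 1, so such a prefix code exists.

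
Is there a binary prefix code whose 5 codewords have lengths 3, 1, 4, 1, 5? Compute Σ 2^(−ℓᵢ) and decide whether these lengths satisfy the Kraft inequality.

With common denominator 2^5 = 32: Σ 2^(−ℓᵢ) = 4/32 + 16/32 + 2/32 + 16/32 + 1/32 = 39/32 = 1.21875.
Kraft's inequality requires Σ ≤ 1; here Σ = 1.21875 > 1, so no such prefix code exists.

1.21875; no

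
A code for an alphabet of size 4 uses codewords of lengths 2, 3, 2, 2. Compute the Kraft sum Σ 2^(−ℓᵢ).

0.875

With common denominator 2^3 = 8: Σ 2^(−ℓᵢ) = 2/8 + 1/8 + 2/8 + 2/8 = 7/8 = 0.875.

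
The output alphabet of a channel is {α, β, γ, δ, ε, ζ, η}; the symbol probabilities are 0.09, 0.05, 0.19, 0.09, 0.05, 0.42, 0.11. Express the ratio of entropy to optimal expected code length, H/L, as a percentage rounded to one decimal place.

97.9%

Entropy H = −Σ p log₂ p ≈ 2.3887 bits.
Huffman merges: 1/20+1/20→1/10; 9/100+9/100→9/50; 1/10+11/100→21/100; 9/50+19/100→37/100; 21/100+37/100→29/50; 21/50+29/50→1. L = 61/25 ≈ 2.4400.
Efficiency = H/L = 2.3887/2.4400 = 97.9%.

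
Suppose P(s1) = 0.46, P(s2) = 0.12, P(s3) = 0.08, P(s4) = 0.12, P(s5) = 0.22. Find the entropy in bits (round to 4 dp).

H = −Σ pᵢ log₂ pᵢ.
−0.46·log₂(0.46) = 0.5153
−0.12·log₂(0.12) = 0.3671
−0.08·log₂(0.08) = 0.2915
−0.12·log₂(0.12) = 0.3671
−0.22·log₂(0.22) = 0.4806
Sum ≈ 2.0216 → 2.0216 bits.

2.0216 bits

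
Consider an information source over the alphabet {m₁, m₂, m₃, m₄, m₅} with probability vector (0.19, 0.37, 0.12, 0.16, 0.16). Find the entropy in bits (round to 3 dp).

2.199 bits

H = −Σ pᵢ log₂ pᵢ.
−0.19·log₂(0.19) = 0.4552
−0.37·log₂(0.37) = 0.5307
−0.12·log₂(0.12) = 0.3671
−0.16·log₂(0.16) = 0.4230
−0.16·log₂(0.16) = 0.4230
Sum ≈ 2.1991 → 2.199 bits.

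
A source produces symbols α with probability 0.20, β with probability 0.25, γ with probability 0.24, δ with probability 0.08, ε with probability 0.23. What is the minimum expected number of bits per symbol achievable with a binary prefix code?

2.28 bits/symbol

Repeatedly combine the two least-probable nodes; the expected code length is the sum of the merged weights.
merge 2/25 + 1/5 → 7/25
merge 23/100 + 6/25 → 47/100
merge 1/4 + 7/25 → 53/100
merge 47/100 + 53/100 → 1
L = 7/25 + 47/100 + 53/100 + 1 = 57/25 = 2.28 bits/symbol.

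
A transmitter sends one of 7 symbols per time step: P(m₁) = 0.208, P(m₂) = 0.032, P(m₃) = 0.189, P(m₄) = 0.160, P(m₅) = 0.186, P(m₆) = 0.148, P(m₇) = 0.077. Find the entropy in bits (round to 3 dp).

H = −Σ pᵢ log₂ pᵢ.
−0.208·log₂(0.208) = 0.4712
−0.032·log₂(0.032) = 0.1589
−0.189·log₂(0.189) = 0.4543
−0.160·log₂(0.160) = 0.4230
−0.186·log₂(0.186) = 0.4514
−0.148·log₂(0.148) = 0.4079
−0.077·log₂(0.077) = 0.2848
Sum ≈ 2.6515 → 2.651 bits.

2.651 bits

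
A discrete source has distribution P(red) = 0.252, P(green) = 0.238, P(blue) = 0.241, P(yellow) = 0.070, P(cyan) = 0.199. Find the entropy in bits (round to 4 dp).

H = −Σ pᵢ log₂ pᵢ.
−0.252·log₂(0.252) = 0.5011
−0.238·log₂(0.238) = 0.4929
−0.241·log₂(0.241) = 0.4947
−0.070·log₂(0.070) = 0.2686
−0.199·log₂(0.199) = 0.4635
Sum ≈ 2.2208 → 2.2208 bits.

2.2208 bits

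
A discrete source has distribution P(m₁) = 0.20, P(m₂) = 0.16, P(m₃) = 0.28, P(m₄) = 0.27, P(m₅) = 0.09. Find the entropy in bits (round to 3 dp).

H = −Σ pᵢ log₂ pᵢ.
−0.20·log₂(0.20) = 0.4644
−0.16·log₂(0.16) = 0.4230
−0.28·log₂(0.28) = 0.5142
−0.27·log₂(0.27) = 0.5100
−0.09·log₂(0.09) = 0.3127
Sum ≈ 2.2243 → 2.224 bits.

2.224 bits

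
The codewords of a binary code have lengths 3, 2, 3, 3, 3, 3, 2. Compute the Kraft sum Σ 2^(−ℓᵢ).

1.125

With common denominator 2^3 = 8: Σ 2^(−ℓᵢ) = 1/8 + 2/8 + 1/8 + 1/8 + 1/8 + 1/8 + 2/8 = 9/8 = 1.125.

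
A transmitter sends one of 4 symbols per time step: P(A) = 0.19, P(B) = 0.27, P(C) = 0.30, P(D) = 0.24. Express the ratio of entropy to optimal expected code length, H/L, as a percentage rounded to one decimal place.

Entropy H = −Σ p log₂ p ≈ 1.9805 bits.
Huffman merges: 19/100+6/25→43/100; 27/100+3/10→57/100; 43/100+57/100→1. L = 2 ≈ 2.0000.
Efficiency = H/L = 1.9805/2.0000 = 99.0%.

99.0%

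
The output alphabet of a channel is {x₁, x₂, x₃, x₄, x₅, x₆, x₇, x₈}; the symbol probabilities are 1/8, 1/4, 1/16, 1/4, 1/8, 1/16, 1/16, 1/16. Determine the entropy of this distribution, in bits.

2.75 bits

Each probability is a power of 1/2, so log₂(1/p) is an integer.
H = Σ p·log₂(1/p) = 1/8·3 + 1/4·2 + 1/16·4 + 1/4·2 + 1/8·3 + 1/16·4 + 1/16·4 + 1/16·4 = 2.75 bits.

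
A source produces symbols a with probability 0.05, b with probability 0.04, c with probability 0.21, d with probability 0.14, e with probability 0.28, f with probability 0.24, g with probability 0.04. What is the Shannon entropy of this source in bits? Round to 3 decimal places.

H = −Σ pᵢ log₂ pᵢ.
−0.05·log₂(0.05) = 0.2161
−0.04·log₂(0.04) = 0.1858
−0.21·log₂(0.21) = 0.4728
−0.14·log₂(0.14) = 0.3971
−0.28·log₂(0.28) = 0.5142
−0.24·log₂(0.24) = 0.4941
−0.04·log₂(0.04) = 0.1858
Sum ≈ 2.4659 → 2.466 bits.

2.466 bits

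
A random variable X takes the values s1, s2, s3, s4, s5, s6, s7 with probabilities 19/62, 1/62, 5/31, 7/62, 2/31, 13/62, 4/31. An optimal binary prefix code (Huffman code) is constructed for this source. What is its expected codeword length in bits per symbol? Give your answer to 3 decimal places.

2.565 bits/symbol

Repeatedly combine the two least-probable nodes; the expected code length is the sum of the merged weights.
merge 1/62 + 2/31 → 5/62
merge 5/62 + 7/62 → 6/31
merge 4/31 + 5/31 → 9/31
merge 6/31 + 13/62 → 25/62
merge 9/31 + 19/62 → 37/62
merge 25/62 + 37/62 → 1
L = 5/62 + 6/31 + 9/31 + 25/62 + 37/62 + 1 = 159/62 ≈ 2.565 bits/symbol.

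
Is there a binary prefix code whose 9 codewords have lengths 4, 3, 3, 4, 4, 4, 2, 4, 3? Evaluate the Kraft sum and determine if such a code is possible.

With common denominator 2^4 = 16: Σ 2^(−ℓᵢ) = 1/16 + 2/16 + 2/16 + 1/16 + 1/16 + 1/16 + 4/16 + 1/16 + 2/16 = 15/16 = 0.9375.
Kraft's inequality requires Σ ≤ 1; here Σ = 0.9375 ≤ 1, so such a prefix code exists.

0.9375; yes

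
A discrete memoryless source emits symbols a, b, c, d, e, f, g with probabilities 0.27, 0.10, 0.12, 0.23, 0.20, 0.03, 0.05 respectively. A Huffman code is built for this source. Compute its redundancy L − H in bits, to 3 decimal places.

Entropy H = −Σ p log₂ p ≈ 2.5292 bits.
Huffman merges: 3/100+1/20→2/25; 2/25+1/10→9/50; 3/25+9/50→3/10; 1/5+23/100→43/100; 27/100+3/10→57/100; 43/100+57/100→1. L = 64/25 ≈ 2.5600.
L − H = 2.5600 − 2.5292 = 0.031 bits.

0.031 bits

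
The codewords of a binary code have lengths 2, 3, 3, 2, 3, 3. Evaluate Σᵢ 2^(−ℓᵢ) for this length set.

1

With common denominator 2^3 = 8: Σ 2^(−ℓᵢ) = 2/8 + 1/8 + 1/8 + 2/8 + 1/8 + 1/8 = 8/8 = 1.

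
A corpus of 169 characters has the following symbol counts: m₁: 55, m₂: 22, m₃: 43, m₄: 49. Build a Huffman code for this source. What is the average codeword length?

Probabilities are the counts divided by 169.
Repeatedly combine the two least-probable nodes; the expected code length is the sum of the merged weights.
merge 22/169 + 43/169 → 5/13
merge 49/169 + 55/169 → 8/13
merge 5/13 + 8/13 → 1
L = 5/13 + 8/13 + 1 = 2 bits/symbol.

2 bits/symbol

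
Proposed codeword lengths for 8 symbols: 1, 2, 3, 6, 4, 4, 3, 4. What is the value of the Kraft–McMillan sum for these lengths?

1.203125

With common denominator 2^6 = 64: Σ 2^(−ℓᵢ) = 32/64 + 16/64 + 8/64 + 1/64 + 4/64 + 4/64 + 8/64 + 4/64 = 77/64 = 1.203125.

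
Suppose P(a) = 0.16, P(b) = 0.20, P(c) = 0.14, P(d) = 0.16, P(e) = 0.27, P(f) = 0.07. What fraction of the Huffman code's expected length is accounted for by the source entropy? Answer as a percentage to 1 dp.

Entropy H = −Σ p log₂ p ≈ 2.4861 bits.
Huffman merges: 7/100+7/50→21/100; 4/25+4/25→8/25; 1/5+21/100→41/100; 27/100+8/25→59/100; 41/100+59/100→1. L = 253/100 ≈ 2.5300.
Efficiency = H/L = 2.4861/2.5300 = 98.3%.

98.3%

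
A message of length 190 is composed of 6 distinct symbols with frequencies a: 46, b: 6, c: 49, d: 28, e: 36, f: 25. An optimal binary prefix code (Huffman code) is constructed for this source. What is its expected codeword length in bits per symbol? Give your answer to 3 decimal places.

2.474 bits/symbol

Probabilities are the counts divided by 190.
Repeatedly combine the two least-probable nodes; the expected code length is the sum of the merged weights.
merge 3/95 + 5/38 → 31/190
merge 14/95 + 31/190 → 59/190
merge 18/95 + 23/95 → 41/95
merge 49/190 + 59/190 → 54/95
merge 41/95 + 54/95 → 1
L = 31/190 + 59/190 + 41/95 + 54/95 + 1 = 47/19 ≈ 2.474 bits/symbol.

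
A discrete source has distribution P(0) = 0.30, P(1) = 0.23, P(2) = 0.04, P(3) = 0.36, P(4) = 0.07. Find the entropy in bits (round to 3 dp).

1.994 bits

H = −Σ pᵢ log₂ pᵢ.
−0.30·log₂(0.30) = 0.5211
−0.23·log₂(0.23) = 0.4877
−0.04·log₂(0.04) = 0.1858
−0.36·log₂(0.36) = 0.5306
−0.07·log₂(0.07) = 0.2686
Sum ≈ 1.9937 → 1.994 bits.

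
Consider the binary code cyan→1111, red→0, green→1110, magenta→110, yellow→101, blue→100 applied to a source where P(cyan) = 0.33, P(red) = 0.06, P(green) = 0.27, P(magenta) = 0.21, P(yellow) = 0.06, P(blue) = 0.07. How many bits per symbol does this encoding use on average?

L̄ = Σ pᵢ·ℓᵢ = 0.33·4 + 0.06·1 + 0.27·4 + 0.21·3 + 0.06·3 + 0.07·3 = 3.48 bits/symbol.

3.48 bits/symbol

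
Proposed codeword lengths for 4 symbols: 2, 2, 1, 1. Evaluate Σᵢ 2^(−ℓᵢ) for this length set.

With common denominator 2^2 = 4: Σ 2^(−ℓᵢ) = 1/4 + 1/4 + 2/4 + 2/4 = 6/4 = 1.5.

1.5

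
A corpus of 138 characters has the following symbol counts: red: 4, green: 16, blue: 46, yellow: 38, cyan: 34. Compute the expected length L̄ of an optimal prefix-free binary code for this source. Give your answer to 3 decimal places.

2.145 bits/symbol

Probabilities are the counts divided by 138.
Repeatedly combine the two least-probable nodes; the expected code length is the sum of the merged weights.
merge 2/69 + 8/69 → 10/69
merge 10/69 + 17/69 → 9/23
merge 19/69 + 1/3 → 14/23
merge 9/23 + 14/23 → 1
L = 10/69 + 9/23 + 14/23 + 1 = 148/69 ≈ 2.145 bits/symbol.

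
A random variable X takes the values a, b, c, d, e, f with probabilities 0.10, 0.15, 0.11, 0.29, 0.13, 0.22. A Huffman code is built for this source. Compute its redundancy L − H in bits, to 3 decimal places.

0.016 bits

Entropy H = −Σ p log₂ p ≈ 2.4741 bits.
Huffman merges: 1/10+11/100→21/100; 13/100+3/20→7/25; 21/100+11/50→43/100; 7/25+29/100→57/100; 43/100+57/100→1. L = 249/100 ≈ 2.4900.
L − H = 2.4900 − 2.4741 = 0.016 bits.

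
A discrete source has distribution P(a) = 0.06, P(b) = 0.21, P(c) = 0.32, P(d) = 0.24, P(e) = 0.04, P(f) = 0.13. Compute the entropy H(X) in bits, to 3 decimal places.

H = −Σ pᵢ log₂ pᵢ.
−0.06·log₂(0.06) = 0.2435
−0.21·log₂(0.21) = 0.4728
−0.32·log₂(0.32) = 0.5260
−0.24·log₂(0.24) = 0.4941
−0.04·log₂(0.04) = 0.1858
−0.13·log₂(0.13) = 0.3826
Sum ≈ 2.3049 → 2.305 bits.

2.305 bits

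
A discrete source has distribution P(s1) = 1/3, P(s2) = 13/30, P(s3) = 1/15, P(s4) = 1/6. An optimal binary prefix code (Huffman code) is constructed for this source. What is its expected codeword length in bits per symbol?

Repeatedly combine the two least-probable nodes; the expected code length is the sum of the merged weights.
merge 1/15 + 1/6 → 7/30
merge 7/30 + 1/3 → 17/30
merge 13/30 + 17/30 → 1
L = 7/30 + 17/30 + 1 = 9/5 = 1.8 bits/symbol.

1.8 bits/symbol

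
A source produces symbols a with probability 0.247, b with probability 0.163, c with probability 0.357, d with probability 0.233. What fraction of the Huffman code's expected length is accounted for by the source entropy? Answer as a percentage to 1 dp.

Entropy H = −Σ p log₂ p ≈ 1.9451 bits.
Huffman merges: 163/1000+233/1000→99/250; 247/1000+357/1000→151/250; 99/250+151/250→1. L = 2 ≈ 2.0000.
Efficiency = H/L = 1.9451/2.0000 = 97.3%.

97.3%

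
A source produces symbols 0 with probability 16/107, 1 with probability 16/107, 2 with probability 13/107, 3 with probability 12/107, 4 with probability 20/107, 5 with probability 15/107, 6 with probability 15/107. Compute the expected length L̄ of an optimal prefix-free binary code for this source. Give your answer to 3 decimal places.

Repeatedly combine the two least-probable nodes; the expected code length is the sum of the merged weights.
merge 12/107 + 13/107 → 25/107
merge 15/107 + 15/107 → 30/107
merge 16/107 + 16/107 → 32/107
merge 20/107 + 25/107 → 45/107
merge 30/107 + 32/107 → 62/107
merge 45/107 + 62/107 → 1
L = 25/107 + 30/107 + 32/107 + 45/107 + 62/107 + 1 = 301/107 ≈ 2.813 bits/symbol.

2.813 bits/symbol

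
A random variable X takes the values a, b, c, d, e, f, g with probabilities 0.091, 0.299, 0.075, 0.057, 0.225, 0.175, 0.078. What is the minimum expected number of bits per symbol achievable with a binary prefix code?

Repeatedly combine the two least-probable nodes; the expected code length is the sum of the merged weights.
merge 57/1000 + 3/40 → 33/250
merge 39/500 + 91/1000 → 169/1000
merge 33/250 + 169/1000 → 301/1000
merge 7/40 + 9/40 → 2/5
merge 299/1000 + 301/1000 → 3/5
merge 2/5 + 3/5 → 1
L = 33/250 + 169/1000 + 301/1000 + 2/5 + 3/5 + 1 = 1301/500 = 2.602 bits/symbol.

2.602 bits/symbol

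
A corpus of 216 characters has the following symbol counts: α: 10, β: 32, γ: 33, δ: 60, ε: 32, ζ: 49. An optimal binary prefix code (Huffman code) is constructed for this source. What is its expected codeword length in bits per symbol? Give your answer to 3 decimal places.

Probabilities are the counts divided by 216.
Repeatedly combine the two least-probable nodes; the expected code length is the sum of the merged weights.
merge 5/108 + 4/27 → 7/36
merge 4/27 + 11/72 → 65/216
merge 7/36 + 49/216 → 91/216
merge 5/18 + 65/216 → 125/216
merge 91/216 + 125/216 → 1
L = 7/36 + 65/216 + 91/216 + 125/216 + 1 = 539/216 ≈ 2.495 bits/symbol.

2.495 bits/symbol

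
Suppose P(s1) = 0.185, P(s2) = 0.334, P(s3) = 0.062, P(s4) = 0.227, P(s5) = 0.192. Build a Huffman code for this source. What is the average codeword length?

Repeatedly combine the two least-probable nodes; the expected code length is the sum of the merged weights.
merge 31/500 + 37/200 → 247/1000
merge 24/125 + 227/1000 → 419/1000
merge 247/1000 + 167/500 → 581/1000
merge 419/1000 + 581/1000 → 1
L = 247/1000 + 419/1000 + 581/1000 + 1 = 2247/1000 = 2.247 bits/symbol.

2.247 bits/symbol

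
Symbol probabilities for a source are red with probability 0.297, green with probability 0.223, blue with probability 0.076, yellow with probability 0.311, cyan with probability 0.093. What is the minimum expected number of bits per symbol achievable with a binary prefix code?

2.169 bits/symbol

Repeatedly combine the two least-probable nodes; the expected code length is the sum of the merged weights.
merge 19/250 + 93/1000 → 169/1000
merge 169/1000 + 223/1000 → 49/125
merge 297/1000 + 311/1000 → 76/125
merge 49/125 + 76/125 → 1
L = 169/1000 + 49/125 + 76/125 + 1 = 2169/1000 = 2.169 bits/symbol.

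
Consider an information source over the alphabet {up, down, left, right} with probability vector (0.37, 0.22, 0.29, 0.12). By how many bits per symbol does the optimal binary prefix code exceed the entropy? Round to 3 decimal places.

Entropy H = −Σ p log₂ p ≈ 1.8963 bits.
Huffman merges: 3/25+11/50→17/50; 29/100+17/50→63/100; 37/100+63/100→1. L = 197/100 ≈ 1.9700.
L − H = 1.9700 − 1.8963 = 0.074 bits.

0.074 bits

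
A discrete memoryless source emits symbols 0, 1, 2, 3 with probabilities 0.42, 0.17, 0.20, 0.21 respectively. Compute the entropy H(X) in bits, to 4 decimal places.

H = −Σ pᵢ log₂ pᵢ.
−0.42·log₂(0.42) = 0.5256
−0.17·log₂(0.17) = 0.4346
−0.20·log₂(0.20) = 0.4644
−0.21·log₂(0.21) = 0.4728
Sum ≈ 1.8974 → 1.8974 bits.

1.8974 bits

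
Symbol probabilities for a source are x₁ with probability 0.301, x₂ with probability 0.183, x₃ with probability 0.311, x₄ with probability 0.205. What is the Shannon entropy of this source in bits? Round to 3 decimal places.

H = −Σ pᵢ log₂ pᵢ.
−0.301·log₂(0.301) = 0.5214
−0.183·log₂(0.183) = 0.4484
−0.311·log₂(0.311) = 0.5240
−0.205·log₂(0.205) = 0.4687
Sum ≈ 1.9625 → 1.962 bits.

1.962 bits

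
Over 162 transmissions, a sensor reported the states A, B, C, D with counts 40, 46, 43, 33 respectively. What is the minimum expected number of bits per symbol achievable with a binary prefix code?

Probabilities are the counts divided by 162.
Repeatedly combine the two least-probable nodes; the expected code length is the sum of the merged weights.
merge 11/54 + 20/81 → 73/162
merge 43/162 + 23/81 → 89/162
merge 73/162 + 89/162 → 1
L = 73/162 + 89/162 + 1 = 2 bits/symbol.

2 bits/symbol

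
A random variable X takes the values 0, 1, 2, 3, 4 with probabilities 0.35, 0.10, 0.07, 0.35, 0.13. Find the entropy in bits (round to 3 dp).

2.044 bits

H = −Σ pᵢ log₂ pᵢ.
−0.35·log₂(0.35) = 0.5301
−0.10·log₂(0.10) = 0.3322
−0.07·log₂(0.07) = 0.2686
−0.35·log₂(0.35) = 0.5301
−0.13·log₂(0.13) = 0.3826
Sum ≈ 2.0436 → 2.044 bits.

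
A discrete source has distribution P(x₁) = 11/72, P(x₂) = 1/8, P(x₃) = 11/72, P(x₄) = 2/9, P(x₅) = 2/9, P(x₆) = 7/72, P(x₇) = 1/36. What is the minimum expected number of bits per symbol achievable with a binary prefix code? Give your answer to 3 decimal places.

Repeatedly combine the two least-probable nodes; the expected code length is the sum of the merged weights.
merge 1/36 + 7/72 → 1/8
merge 1/8 + 1/8 → 1/4
merge 11/72 + 11/72 → 11/36
merge 2/9 + 2/9 → 4/9
merge 1/4 + 11/36 → 5/9
merge 4/9 + 5/9 → 1
L = 1/8 + 1/4 + 11/36 + 4/9 + 5/9 + 1 = 193/72 ≈ 2.681 bits/symbol.

2.681 bits/symbol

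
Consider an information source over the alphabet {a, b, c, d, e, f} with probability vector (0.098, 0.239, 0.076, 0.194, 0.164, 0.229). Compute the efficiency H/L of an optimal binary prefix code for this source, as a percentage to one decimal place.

Entropy H = −Σ p log₂ p ≈ 2.4782 bits.
Huffman merges: 19/250+49/500→87/500; 41/250+87/500→169/500; 97/500+229/1000→423/1000; 239/1000+169/500→577/1000; 423/1000+577/1000→1. L = 314/125 ≈ 2.5120.
Efficiency = H/L = 2.4782/2.5120 = 98.7%.

98.7%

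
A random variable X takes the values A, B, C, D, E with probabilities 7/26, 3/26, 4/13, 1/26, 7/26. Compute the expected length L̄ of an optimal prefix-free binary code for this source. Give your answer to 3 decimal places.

Repeatedly combine the two least-probable nodes; the expected code length is the sum of the merged weights.
merge 1/26 + 3/26 → 2/13
merge 2/13 + 7/26 → 11/26
merge 7/26 + 4/13 → 15/26
merge 11/26 + 15/26 → 1
L = 2/13 + 11/26 + 15/26 + 1 = 28/13 ≈ 2.154 bits/symbol.

2.154 bits/symbol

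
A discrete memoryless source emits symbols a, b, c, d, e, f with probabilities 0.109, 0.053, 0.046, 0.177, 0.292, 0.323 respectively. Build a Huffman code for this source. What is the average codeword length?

Repeatedly combine the two least-probable nodes; the expected code length is the sum of the merged weights.
merge 23/500 + 53/1000 → 99/1000
merge 99/1000 + 109/1000 → 26/125
merge 177/1000 + 26/125 → 77/200
merge 73/250 + 323/1000 → 123/200
merge 77/200 + 123/200 → 1
L = 99/1000 + 26/125 + 77/200 + 123/200 + 1 = 2307/1000 = 2.307 bits/symbol.

2.307 bits/symbol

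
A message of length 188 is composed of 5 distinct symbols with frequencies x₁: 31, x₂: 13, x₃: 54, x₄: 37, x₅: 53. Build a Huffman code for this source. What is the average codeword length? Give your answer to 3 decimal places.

2.234 bits/symbol

Probabilities are the counts divided by 188.
Repeatedly combine the two least-probable nodes; the expected code length is the sum of the merged weights.
merge 13/188 + 31/188 → 11/47
merge 37/188 + 11/47 → 81/188
merge 53/188 + 27/94 → 107/188
merge 81/188 + 107/188 → 1
L = 11/47 + 81/188 + 107/188 + 1 = 105/47 ≈ 2.234 bits/symbol.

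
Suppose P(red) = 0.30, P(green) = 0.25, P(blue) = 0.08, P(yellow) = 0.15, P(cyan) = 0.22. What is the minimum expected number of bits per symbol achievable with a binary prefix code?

2.23 bits/symbol

Repeatedly combine the two least-probable nodes; the expected code length is the sum of the merged weights.
merge 2/25 + 3/20 → 23/100
merge 11/50 + 23/100 → 9/20
merge 1/4 + 3/10 → 11/20
merge 9/20 + 11/20 → 1
L = 23/100 + 9/20 + 11/20 + 1 = 223/100 = 2.23 bits/symbol.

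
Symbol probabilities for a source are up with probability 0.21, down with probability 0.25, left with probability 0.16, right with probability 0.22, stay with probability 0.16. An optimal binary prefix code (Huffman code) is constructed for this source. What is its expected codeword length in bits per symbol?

Repeatedly combine the two least-probable nodes; the expected code length is the sum of the merged weights.
merge 4/25 + 4/25 → 8/25
merge 21/100 + 11/50 → 43/100
merge 1/4 + 8/25 → 57/100
merge 43/100 + 57/100 → 1
L = 8/25 + 43/100 + 57/100 + 1 = 58/25 = 2.32 bits/symbol.

2.32 bits/symbol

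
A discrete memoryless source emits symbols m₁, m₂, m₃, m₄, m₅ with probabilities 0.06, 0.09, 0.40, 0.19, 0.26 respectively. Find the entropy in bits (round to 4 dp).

2.0455 bits

H = −Σ pᵢ log₂ pᵢ.
−0.06·log₂(0.06) = 0.2435
−0.09·log₂(0.09) = 0.3127
−0.40·log₂(0.40) = 0.5288
−0.19·log₂(0.19) = 0.4552
−0.26·log₂(0.26) = 0.5053
Sum ≈ 2.0455 → 2.0455 bits.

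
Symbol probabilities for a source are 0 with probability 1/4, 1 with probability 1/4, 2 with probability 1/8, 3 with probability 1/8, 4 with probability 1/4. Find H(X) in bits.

Each probability is a power of 1/2, so log₂(1/p) is an integer.
H = Σ p·log₂(1/p) = 1/4·2 + 1/4·2 + 1/8·3 + 1/8·3 + 1/4·2 = 2.25 bits.

2.25 bits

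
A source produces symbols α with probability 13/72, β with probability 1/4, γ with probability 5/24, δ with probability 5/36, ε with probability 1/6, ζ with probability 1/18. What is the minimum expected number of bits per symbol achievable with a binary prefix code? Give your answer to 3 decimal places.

Repeatedly combine the two least-probable nodes; the expected code length is the sum of the merged weights.
merge 1/18 + 5/36 → 7/36
merge 1/6 + 13/72 → 25/72
merge 7/36 + 5/24 → 29/72
merge 1/4 + 25/72 → 43/72
merge 29/72 + 43/72 → 1
L = 7/36 + 25/72 + 29/72 + 43/72 + 1 = 61/24 ≈ 2.542 bits/symbol.

2.542 bits/symbol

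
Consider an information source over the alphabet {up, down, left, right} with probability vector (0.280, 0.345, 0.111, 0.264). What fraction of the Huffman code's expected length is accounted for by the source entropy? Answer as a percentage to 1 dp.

95.2%

Entropy H = −Σ p log₂ p ≈ 1.9032 bits.
Huffman merges: 111/1000+33/125→3/8; 7/25+69/200→5/8; 3/8+5/8→1. L = 2 ≈ 2.0000.
Efficiency = H/L = 1.9032/2.0000 = 95.2%.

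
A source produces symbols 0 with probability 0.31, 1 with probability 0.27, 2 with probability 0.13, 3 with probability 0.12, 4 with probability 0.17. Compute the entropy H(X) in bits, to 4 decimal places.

2.2181 bits

H = −Σ pᵢ log₂ pᵢ.
−0.31·log₂(0.31) = 0.5238
−0.27·log₂(0.27) = 0.5100
−0.13·log₂(0.13) = 0.3826
−0.12·log₂(0.12) = 0.3671
−0.17·log₂(0.17) = 0.4346
Sum ≈ 2.2181 → 2.2181 bits.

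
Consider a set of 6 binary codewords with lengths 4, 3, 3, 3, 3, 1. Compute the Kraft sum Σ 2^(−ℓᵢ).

With common denominator 2^4 = 16: Σ 2^(−ℓᵢ) = 1/16 + 2/16 + 2/16 + 2/16 + 2/16 + 8/16 = 17/16 = 1.0625.

1.0625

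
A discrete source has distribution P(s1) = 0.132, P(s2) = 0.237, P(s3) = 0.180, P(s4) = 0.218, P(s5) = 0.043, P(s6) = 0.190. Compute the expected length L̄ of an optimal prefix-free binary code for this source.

2.53 bits/symbol

Repeatedly combine the two least-probable nodes; the expected code length is the sum of the merged weights.
merge 43/1000 + 33/250 → 7/40
merge 7/40 + 9/50 → 71/200
merge 19/100 + 109/500 → 51/125
merge 237/1000 + 71/200 → 74/125
merge 51/125 + 74/125 → 1
L = 7/40 + 71/200 + 51/125 + 74/125 + 1 = 253/100 = 2.53 bits/symbol.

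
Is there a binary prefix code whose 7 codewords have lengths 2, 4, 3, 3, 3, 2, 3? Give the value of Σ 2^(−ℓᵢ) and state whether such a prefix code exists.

With common denominator 2^4 = 16: Σ 2^(−ℓᵢ) = 4/16 + 1/16 + 2/16 + 2/16 + 2/16 + 4/16 + 2/16 = 17/16 = 1.0625.
Kraft's inequality requires Σ ≤ 1; here Σ = 1.0625 > 1, so no such prefix code exists.

1.0625; no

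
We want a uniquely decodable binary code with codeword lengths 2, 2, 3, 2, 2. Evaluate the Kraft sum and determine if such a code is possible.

With common denominator 2^3 = 8: Σ 2^(−ℓᵢ) = 2/8 + 2/8 + 1/8 + 2/8 + 2/8 = 9/8 = 1.125.
Kraft's inequality requires Σ ≤ 1; here Σ = 1.125 > 1, so no such prefix code exists.

1.125; no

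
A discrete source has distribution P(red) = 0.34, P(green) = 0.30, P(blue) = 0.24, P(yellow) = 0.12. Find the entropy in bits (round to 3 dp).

1.911 bits

H = −Σ pᵢ log₂ pᵢ.
−0.34·log₂(0.34) = 0.5292
−0.30·log₂(0.30) = 0.5211
−0.24·log₂(0.24) = 0.4941
−0.12·log₂(0.12) = 0.3671
Sum ≈ 1.9115 → 1.911 bits.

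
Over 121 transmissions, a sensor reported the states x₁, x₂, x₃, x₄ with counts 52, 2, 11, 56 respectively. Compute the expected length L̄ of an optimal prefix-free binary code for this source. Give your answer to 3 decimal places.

1.645 bits/symbol

Probabilities are the counts divided by 121.
Repeatedly combine the two least-probable nodes; the expected code length is the sum of the merged weights.
merge 2/121 + 1/11 → 13/121
merge 13/121 + 52/121 → 65/121
merge 56/121 + 65/121 → 1
L = 13/121 + 65/121 + 1 = 199/121 ≈ 1.645 bits/symbol.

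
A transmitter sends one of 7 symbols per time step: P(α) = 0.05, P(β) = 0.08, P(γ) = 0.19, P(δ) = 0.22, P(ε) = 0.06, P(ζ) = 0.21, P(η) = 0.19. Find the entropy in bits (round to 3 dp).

H = −Σ pᵢ log₂ pᵢ.
−0.05·log₂(0.05) = 0.2161
−0.08·log₂(0.08) = 0.2915
−0.19·log₂(0.19) = 0.4552
−0.22·log₂(0.22) = 0.4806
−0.06·log₂(0.06) = 0.2435
−0.21·log₂(0.21) = 0.4728
−0.19·log₂(0.19) = 0.4552
Sum ≈ 2.6150 → 2.615 bits.

2.615 bits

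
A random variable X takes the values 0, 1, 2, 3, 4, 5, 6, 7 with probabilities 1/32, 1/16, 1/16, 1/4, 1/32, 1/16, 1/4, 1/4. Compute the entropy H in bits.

2.5625 bits

Each probability is a power of 1/2, so log₂(1/p) is an integer.
H = Σ p·log₂(1/p) = 1/32·5 + 1/16·4 + 1/16·4 + 1/4·2 + 1/32·5 + 1/16·4 + 1/4·2 + 1/4·2 = 2.5625 bits.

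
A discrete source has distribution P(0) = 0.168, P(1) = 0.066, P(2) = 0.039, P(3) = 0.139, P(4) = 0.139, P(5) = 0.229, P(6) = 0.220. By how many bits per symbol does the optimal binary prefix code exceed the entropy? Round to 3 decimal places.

Entropy H = −Σ p log₂ p ≈ 2.6327 bits.
Huffman merges: 39/1000+33/500→21/200; 21/200+139/1000→61/250; 139/1000+21/125→307/1000; 11/50+229/1000→449/1000; 61/250+307/1000→551/1000; 449/1000+551/1000→1. L = 332/125 ≈ 2.6560.
L − H = 2.6560 − 2.6327 = 0.023 bits.

0.023 bits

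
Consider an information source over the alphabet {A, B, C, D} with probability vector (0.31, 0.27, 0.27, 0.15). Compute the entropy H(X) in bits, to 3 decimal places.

1.954 bits

H = −Σ pᵢ log₂ pᵢ.
−0.31·log₂(0.31) = 0.5238
−0.27·log₂(0.27) = 0.5100
−0.27·log₂(0.27) = 0.5100
−0.15·log₂(0.15) = 0.4105
Sum ≈ 1.9544 → 1.954 bits.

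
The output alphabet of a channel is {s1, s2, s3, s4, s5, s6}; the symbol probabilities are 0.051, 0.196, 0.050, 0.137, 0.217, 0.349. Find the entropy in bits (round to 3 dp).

H = −Σ pᵢ log₂ pᵢ.
−0.051·log₂(0.051) = 0.2190
−0.196·log₂(0.196) = 0.4608
−0.050·log₂(0.050) = 0.2161
−0.137·log₂(0.137) = 0.3929
−0.217·log₂(0.217) = 0.4783
−0.349·log₂(0.349) = 0.5300
Sum ≈ 2.2971 → 2.297 bits.

2.297 bits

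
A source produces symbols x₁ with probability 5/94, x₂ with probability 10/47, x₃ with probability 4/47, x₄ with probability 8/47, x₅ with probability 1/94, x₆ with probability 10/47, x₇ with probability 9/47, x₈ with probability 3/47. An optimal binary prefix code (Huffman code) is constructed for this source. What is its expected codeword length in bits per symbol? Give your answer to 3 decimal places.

2.766 bits/symbol

Repeatedly combine the two least-probable nodes; the expected code length is the sum of the merged weights.
merge 1/94 + 5/94 → 3/47
merge 3/47 + 3/47 → 6/47
merge 4/47 + 6/47 → 10/47
merge 8/47 + 9/47 → 17/47
merge 10/47 + 10/47 → 20/47
merge 10/47 + 17/47 → 27/47
merge 20/47 + 27/47 → 1
L = 3/47 + 6/47 + 10/47 + 17/47 + 20/47 + 27/47 + 1 = 130/47 ≈ 2.766 bits/symbol.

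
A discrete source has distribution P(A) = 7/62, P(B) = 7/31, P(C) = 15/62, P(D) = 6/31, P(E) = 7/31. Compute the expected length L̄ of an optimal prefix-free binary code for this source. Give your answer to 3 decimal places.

Repeatedly combine the two least-probable nodes; the expected code length is the sum of the merged weights.
merge 7/62 + 6/31 → 19/62
merge 7/31 + 7/31 → 14/31
merge 15/62 + 19/62 → 17/31
merge 14/31 + 17/31 → 1
L = 19/62 + 14/31 + 17/31 + 1 = 143/62 ≈ 2.306 bits/symbol.

2.306 bits/symbol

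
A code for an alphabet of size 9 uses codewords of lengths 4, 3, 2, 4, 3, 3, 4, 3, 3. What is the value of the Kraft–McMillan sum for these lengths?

With common denominator 2^4 = 16: Σ 2^(−ℓᵢ) = 1/16 + 2/16 + 4/16 + 1/16 + 2/16 + 2/16 + 1/16 + 2/16 + 2/16 = 17/16 = 1.0625.

1.0625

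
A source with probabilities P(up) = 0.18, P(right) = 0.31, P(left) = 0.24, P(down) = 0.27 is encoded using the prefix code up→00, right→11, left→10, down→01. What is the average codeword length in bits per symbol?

2 bits/symbol

L̄ = Σ pᵢ·ℓᵢ = 0.18·2 + 0.31·2 + 0.24·2 + 0.27·2 = 2 bits/symbol.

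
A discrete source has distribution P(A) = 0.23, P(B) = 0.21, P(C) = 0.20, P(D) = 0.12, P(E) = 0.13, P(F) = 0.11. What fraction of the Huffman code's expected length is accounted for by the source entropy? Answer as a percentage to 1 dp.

98.6%

Entropy H = −Σ p log₂ p ≈ 2.5249 bits.
Huffman merges: 11/100+3/25→23/100; 13/100+1/5→33/100; 21/100+23/100→11/25; 23/100+33/100→14/25; 11/25+14/25→1. L = 64/25 ≈ 2.5600.
Efficiency = H/L = 2.5249/2.5600 = 98.6%.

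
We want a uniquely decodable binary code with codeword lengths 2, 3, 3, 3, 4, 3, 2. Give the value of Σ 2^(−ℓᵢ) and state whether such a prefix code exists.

1.0625; no

With common denominator 2^4 = 16: Σ 2^(−ℓᵢ) = 4/16 + 2/16 + 2/16 + 2/16 + 1/16 + 2/16 + 4/16 = 17/16 = 1.0625.
Kraft's inequality requires Σ ≤ 1; here Σ = 1.0625 > 1, so no such prefix code exists.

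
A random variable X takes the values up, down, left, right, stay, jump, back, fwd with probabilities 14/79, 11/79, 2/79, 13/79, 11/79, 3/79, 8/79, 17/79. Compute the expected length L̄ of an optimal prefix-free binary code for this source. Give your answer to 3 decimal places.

2.835 bits/symbol

Repeatedly combine the two least-probable nodes; the expected code length is the sum of the merged weights.
merge 2/79 + 3/79 → 5/79
merge 5/79 + 8/79 → 13/79
merge 11/79 + 11/79 → 22/79
merge 13/79 + 13/79 → 26/79
merge 14/79 + 17/79 → 31/79
merge 22/79 + 26/79 → 48/79
merge 31/79 + 48/79 → 1
L = 5/79 + 13/79 + 22/79 + 26/79 + 31/79 + 48/79 + 1 = 224/79 ≈ 2.835 bits/symbol.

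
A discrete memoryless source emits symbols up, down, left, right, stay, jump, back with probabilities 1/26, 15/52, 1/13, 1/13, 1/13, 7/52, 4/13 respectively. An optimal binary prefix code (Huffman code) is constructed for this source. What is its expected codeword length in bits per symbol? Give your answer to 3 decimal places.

2.519 bits/symbol

Repeatedly combine the two least-probable nodes; the expected code length is the sum of the merged weights.
merge 1/26 + 1/13 → 3/26
merge 1/13 + 1/13 → 2/13
merge 3/26 + 7/52 → 1/4
merge 2/13 + 1/4 → 21/52
merge 15/52 + 4/13 → 31/52
merge 21/52 + 31/52 → 1
L = 3/26 + 2/13 + 1/4 + 21/52 + 31/52 + 1 = 131/52 ≈ 2.519 bits/symbol.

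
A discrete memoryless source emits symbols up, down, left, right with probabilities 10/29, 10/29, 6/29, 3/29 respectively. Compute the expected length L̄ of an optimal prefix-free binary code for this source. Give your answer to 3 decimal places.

1.966 bits/symbol

Repeatedly combine the two least-probable nodes; the expected code length is the sum of the merged weights.
merge 3/29 + 6/29 → 9/29
merge 9/29 + 10/29 → 19/29
merge 10/29 + 19/29 → 1
L = 9/29 + 19/29 + 1 = 57/29 ≈ 1.966 bits/symbol.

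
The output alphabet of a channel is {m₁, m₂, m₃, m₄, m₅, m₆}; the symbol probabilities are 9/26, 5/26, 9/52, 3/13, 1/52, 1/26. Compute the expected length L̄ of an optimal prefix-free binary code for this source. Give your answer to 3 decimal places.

Repeatedly combine the two least-probable nodes; the expected code length is the sum of the merged weights.
merge 1/52 + 1/26 → 3/52
merge 3/52 + 9/52 → 3/13
merge 5/26 + 3/13 → 11/26
merge 3/13 + 9/26 → 15/26
merge 11/26 + 15/26 → 1
L = 3/52 + 3/13 + 11/26 + 15/26 + 1 = 119/52 ≈ 2.288 bits/symbol.

2.288 bits/symbol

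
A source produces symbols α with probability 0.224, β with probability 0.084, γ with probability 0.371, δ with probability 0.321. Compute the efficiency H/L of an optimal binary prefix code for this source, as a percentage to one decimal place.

95.0%

Entropy H = −Σ p log₂ p ≈ 1.8406 bits.
Huffman merges: 21/250+28/125→77/250; 77/250+321/1000→629/1000; 371/1000+629/1000→1. L = 1937/1000 ≈ 1.9370.
Efficiency = H/L = 1.8406/1.9370 = 95.0%.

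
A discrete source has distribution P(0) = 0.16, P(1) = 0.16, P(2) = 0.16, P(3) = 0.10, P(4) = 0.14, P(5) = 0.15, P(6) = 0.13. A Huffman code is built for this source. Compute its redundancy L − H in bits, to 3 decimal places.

0.048 bits

Entropy H = −Σ p log₂ p ≈ 2.7915 bits.
Huffman merges: 1/10+13/100→23/100; 7/50+3/20→29/100; 4/25+4/25→8/25; 4/25+23/100→39/100; 29/100+8/25→61/100; 39/100+61/100→1. L = 71/25 ≈ 2.8400.
L − H = 2.8400 − 2.7915 = 0.048 bits.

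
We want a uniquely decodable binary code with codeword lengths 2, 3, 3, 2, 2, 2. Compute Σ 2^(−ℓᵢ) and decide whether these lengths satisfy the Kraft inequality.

1.25; no

With common denominator 2^3 = 8: Σ 2^(−ℓᵢ) = 2/8 + 1/8 + 1/8 + 2/8 + 2/8 + 2/8 = 10/8 = 1.25.
Kraft's inequality requires Σ ≤ 1; here Σ = 1.25 > 1, so no such prefix code exists.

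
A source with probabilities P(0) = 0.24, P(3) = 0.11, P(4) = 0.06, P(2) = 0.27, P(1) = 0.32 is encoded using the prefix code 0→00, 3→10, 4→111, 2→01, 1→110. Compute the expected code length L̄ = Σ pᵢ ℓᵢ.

L̄ = Σ pᵢ·ℓᵢ = 0.24·2 + 0.11·2 + 0.06·3 + 0.27·2 + 0.32·3 = 2.38 bits/symbol.

2.38 bits/symbol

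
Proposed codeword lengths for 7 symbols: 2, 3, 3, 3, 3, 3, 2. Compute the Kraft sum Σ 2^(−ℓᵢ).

With common denominator 2^3 = 8: Σ 2^(−ℓᵢ) = 2/8 + 1/8 + 1/8 + 1/8 + 1/8 + 1/8 + 2/8 = 9/8 = 1.125.

1.125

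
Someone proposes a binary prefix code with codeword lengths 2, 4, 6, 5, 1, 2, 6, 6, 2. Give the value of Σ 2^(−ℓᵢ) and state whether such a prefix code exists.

With common denominator 2^6 = 64: Σ 2^(−ℓᵢ) = 16/64 + 4/64 + 1/64 + 2/64 + 32/64 + 16/64 + 1/64 + 1/64 + 16/64 = 89/64 = 1.390625.
Kraft's inequality requires Σ ≤ 1; here Σ = 1.390625 > 1, so no such prefix code exists.

1.390625; no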